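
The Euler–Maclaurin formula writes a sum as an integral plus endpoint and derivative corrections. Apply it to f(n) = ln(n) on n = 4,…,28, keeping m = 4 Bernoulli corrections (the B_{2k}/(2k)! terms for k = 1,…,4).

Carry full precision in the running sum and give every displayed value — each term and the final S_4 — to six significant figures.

S_4 ≈ 66.0980

∫_4^28 ln(x) dx evaluates to 63.7565.
½[f(4) + f(28)] = ½[1.38629 + 3.33220] = 2.35925.
Running total after boundary: 66.1158.
k=1: B_{2}/(2)! × [f^{(1)}(28) − f^{(1)}(4)] = 1/12 × (0.0357143 − 0.250000) = -0.0178571.
Running total after k=1: 66.0979.
k=2: B_{4}/(4)! × [f^{(3)}(28) − f^{(3)}(4)] = −1/720 × (9.11079e-05 − 0.0312500) = 4.32762e-05.
Running total after k=2: 66.0980.
k=3: B_{6}/(6)! × [f^{(5)}(28) − f^{(5)}(4)] = 1/30240 × (1.39451e-06 − 0.0234375) = -7.75003e-07.
Running total after k=3: 66.0980.
k=4: B_{8}/(8)! × [f^{(7)}(28) − f^{(7)}(4)] = −1/1209600 × (5.33613e-08 − 0.0439453) = 3.63304e-08.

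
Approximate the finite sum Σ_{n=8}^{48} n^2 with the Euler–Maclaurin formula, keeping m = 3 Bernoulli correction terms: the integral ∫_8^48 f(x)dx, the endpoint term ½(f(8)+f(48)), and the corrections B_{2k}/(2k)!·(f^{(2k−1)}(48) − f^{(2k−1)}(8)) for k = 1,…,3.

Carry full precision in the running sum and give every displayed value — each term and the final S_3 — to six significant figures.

S_3 ≈ 37884.0

Integral: ∫_8^48 x^2 dx = 36693.3.
Boundary: ½(f(8) + f(48)) = ½(64.0000 + 2304.00) = 1184.00.
Integral + boundary = 37877.3.
Order-1 term: 1/12 · (96.0000 − 16.0000) = 6.66667.
After k=1: 37884.0.
Order-2 term: −1/720 · (0.00000 − 0.00000) = 0.00000.
After k=2: 37884.0.
Order-3 term: 1/30240 · (0.00000 − 0.00000) = 0.00000.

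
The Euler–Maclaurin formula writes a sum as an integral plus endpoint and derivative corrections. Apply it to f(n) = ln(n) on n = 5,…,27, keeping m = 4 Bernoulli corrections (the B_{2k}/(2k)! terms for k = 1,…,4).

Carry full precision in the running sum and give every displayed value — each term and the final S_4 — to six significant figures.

∫_5^27 ln(x) dx evaluates to 58.9404.
½[f(5) + f(27)] = ½[1.60944 + 3.29584] = 2.45264.
Integral + boundary = 61.3930.
Order-1 term: 1/12 · (0.0370370 − 0.200000) = -0.0135802.
After k=1: 61.3795.
Order-2 term: −1/720 · (0.000101611 − 0.0160000) = 2.20811e-05.
After k=2: 61.3795.
Order-3 term: 1/30240 · (1.67260e-06 − 0.00768000) = -2.53913e-07.
After k=3: 61.3795.
Order-4 term: −1/1209600 · (6.88313e-08 − 0.00921600) = 7.61899e-09.

S_4 ≈ 61.3795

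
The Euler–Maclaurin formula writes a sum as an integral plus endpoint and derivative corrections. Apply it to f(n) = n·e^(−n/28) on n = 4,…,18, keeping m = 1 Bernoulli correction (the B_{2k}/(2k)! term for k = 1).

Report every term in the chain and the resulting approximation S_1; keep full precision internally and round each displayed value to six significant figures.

S_1 ≈ 105.927

∫_4^18 x·e^(−x/28) dx evaluates to 99.5076.
Boundary: ½(f(4) + f(18)) = ½(3.46751 + 9.46418) = 6.46585.
Integral + boundary = 105.973.
Correction k=1: B_{2}/2! · (f^{(1)}(18) − f^{(1)}(4)) = 1/12 · (0.187781 − 0.743038) = -0.0462714.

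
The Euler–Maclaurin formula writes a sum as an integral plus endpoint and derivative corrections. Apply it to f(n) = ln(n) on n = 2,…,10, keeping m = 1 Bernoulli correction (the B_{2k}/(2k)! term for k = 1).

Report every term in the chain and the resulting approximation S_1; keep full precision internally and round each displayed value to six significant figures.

∫_2^10 ln(x) dx evaluates to 13.6396.
Boundary: ½(f(2) + f(10)) = ½(0.693147 + 2.30259) = 1.49787.
Running total after boundary: 15.1374.
Correction k=1: B_{2}/2! · (f^{(1)}(10) − f^{(1)}(2)) = 1/12 · (0.100000 − 0.500000) = -0.0333333.

S_1 ≈ 15.1041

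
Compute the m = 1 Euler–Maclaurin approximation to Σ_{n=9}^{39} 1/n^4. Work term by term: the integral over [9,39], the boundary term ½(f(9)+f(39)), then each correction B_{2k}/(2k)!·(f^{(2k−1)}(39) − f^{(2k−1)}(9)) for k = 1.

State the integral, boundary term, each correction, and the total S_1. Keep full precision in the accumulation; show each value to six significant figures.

The integral term ∫_9^39 1/x^4 dx = 0.000451628.
Endpoint term: (f(9) + f(39))/2 = (0.000152416 + 4.32257e-07)/2 = 7.64240e-05.
Running total after boundary: 0.000528052.
Order-1 term: 1/12 · (-4.43340e-08 − (-6.77404e-05)) = 5.64133e-06.

S_1 ≈ 0.000533693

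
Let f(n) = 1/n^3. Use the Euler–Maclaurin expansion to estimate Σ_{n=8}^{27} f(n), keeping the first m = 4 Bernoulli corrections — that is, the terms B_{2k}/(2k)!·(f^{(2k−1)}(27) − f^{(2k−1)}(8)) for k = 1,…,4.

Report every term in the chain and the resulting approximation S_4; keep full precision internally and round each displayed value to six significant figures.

S_4 ≈ 0.00818885

The integral term ∫_8^27 1/x^3 dx = 0.00712663.
Endpoint term: (f(8) + f(27))/2 = (0.00195312 + 5.08053e-05)/2 = 0.00100197.
Running total after boundary: 0.00812859.
Order-1 term: 1/12 · (-5.64503e-06 − (-0.000732422)) = 6.05647e-05.
Running total after k=1: 0.00818916.
Order-2 term: −1/720 · (-1.54870e-07 − (-0.000228882)) = -3.17676e-07.
Running total after k=2: 0.00818884.
Order-3 term: 1/30240 · (-8.92258e-09 − (-0.000150204)) = 4.96676e-09.
Running total after k=3: 0.00818885.
Order-4 term: −1/1209600 · (-8.81242e-10 − (-0.000168979)) = -1.39698e-10.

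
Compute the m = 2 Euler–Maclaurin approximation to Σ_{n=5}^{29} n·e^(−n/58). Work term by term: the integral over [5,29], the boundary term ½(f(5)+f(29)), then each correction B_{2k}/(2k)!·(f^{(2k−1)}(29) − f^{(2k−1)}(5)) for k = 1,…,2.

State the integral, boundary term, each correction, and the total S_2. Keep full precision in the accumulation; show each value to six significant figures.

S_2 ≈ 302.686

∫_5^29 x·e^(−x/58) dx evaluates to 291.642.
½[f(5) + f(29)] = ½[4.58702 + 17.5894] = 11.0882.
So far: 302.730.
k=1: B_{2}/(2)! × [f^{(1)}(29) − f^{(1)}(5)] = 1/12 × (0.303265 − 0.838318) = -0.0445877.
Partial sum through k=1: 302.686.
k=2: B_{4}/(4)! × [f^{(3)}(29) − f^{(3)}(5)] = −1/720 × (0.000450751 − 0.000794627) = 4.77606e-07.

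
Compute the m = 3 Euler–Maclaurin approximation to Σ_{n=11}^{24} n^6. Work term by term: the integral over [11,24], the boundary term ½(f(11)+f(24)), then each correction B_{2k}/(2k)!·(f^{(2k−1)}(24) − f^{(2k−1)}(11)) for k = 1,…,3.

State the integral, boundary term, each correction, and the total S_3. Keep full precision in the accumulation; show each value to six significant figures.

S_3 ≈ 7.52762e+08

Integral: ∫_11^24 x^6 dx = 6.52426e+08.
½[f(11) + f(24)] = ½[1.77156e+06 + 1.91103e+08] = 9.64373e+07.
Running total after boundary: 7.48864e+08.
Order-1 term: 1/12 · (4.77757e+07 − 966306) = 3.90079e+06.
Partial sum through k=1: 7.52764e+08.
Order-2 term: −1/720 · (1.65888e+06 − 159720) = -2082.17.
Partial sum through k=2: 7.52762e+08.
Order-3 term: 1/30240 · (17280.0 − 7920.00) = 0.309524.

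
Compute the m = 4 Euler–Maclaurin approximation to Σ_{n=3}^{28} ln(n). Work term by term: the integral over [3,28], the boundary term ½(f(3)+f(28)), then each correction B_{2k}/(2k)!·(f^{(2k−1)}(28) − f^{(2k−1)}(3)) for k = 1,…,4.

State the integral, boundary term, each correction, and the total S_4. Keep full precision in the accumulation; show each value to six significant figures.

∫_3^28 ln(x) dx evaluates to 65.0059.
½[f(3) + f(28)] = ½[1.09861 + 3.33220] = 2.21541.
Integral + boundary = 67.2213.
Order-1 term: 1/12 · (0.0357143 − 0.333333) = -0.0248016.
Running total after k=1: 67.1965.
Order-2 term: −1/720 · (9.11079e-05 − 0.0740741) = 0.000102754.
Running total after k=2: 67.1966.
Order-3 term: 1/30240 · (1.39451e-06 − 0.0987654) = -3.26601e-06.
Running total after k=3: 67.1966.
Order-4 term: −1/1209600 · (5.33613e-08 − 0.329218) = 2.72171e-07.

S_4 ≈ 67.1966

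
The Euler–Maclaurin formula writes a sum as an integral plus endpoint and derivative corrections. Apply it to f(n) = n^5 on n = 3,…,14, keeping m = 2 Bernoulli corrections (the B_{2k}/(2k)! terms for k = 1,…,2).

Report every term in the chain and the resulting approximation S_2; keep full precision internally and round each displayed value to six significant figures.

∫_3^14 x^5 dx evaluates to 1.25480e+06.
Endpoint term: (f(3) + f(14))/2 = (243.000 + 537824)/2 = 269034.
Running total after boundary: 1.52383e+06.
k=1: B_{2}/(2)! × [f^{(1)}(14) − f^{(1)}(3)] = 1/12 × (192080 − 405.000) = 15972.9.
Running total after k=1: 1.53981e+06.
k=2: B_{4}/(4)! × [f^{(3)}(14) − f^{(3)}(3)] = −1/720 × (11760.0 − 540.000) = -15.5833.

S_2 ≈ 1.53979e+06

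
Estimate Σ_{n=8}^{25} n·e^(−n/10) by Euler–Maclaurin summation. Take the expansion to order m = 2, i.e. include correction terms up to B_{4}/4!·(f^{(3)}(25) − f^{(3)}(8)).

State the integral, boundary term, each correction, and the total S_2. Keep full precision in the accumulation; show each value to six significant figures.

∫_8^25 x·e^(−x/10) dx evaluates to 52.1495.
Endpoint term: (f(8) + f(25))/2 = (3.59463 + 2.05212)/2 = 2.82338.
Integral + boundary = 54.9728.
Order-1 term: 1/12 · (-0.123127 − 0.0898658) = -0.0177494.
Partial sum through k=1: 54.9551.
Order-2 term: −1/720 · (0.000410425 − 0.00988524) = 1.31595e-05.

S_2 ≈ 54.9551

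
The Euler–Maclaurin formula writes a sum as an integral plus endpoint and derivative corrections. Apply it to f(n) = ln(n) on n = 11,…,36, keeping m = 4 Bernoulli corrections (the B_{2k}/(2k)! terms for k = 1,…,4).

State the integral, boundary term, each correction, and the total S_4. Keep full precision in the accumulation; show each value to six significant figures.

S_4 ≈ 80.6153

Integral: ∫_11^36 ln(x) dx = 77.6298.
Endpoint term: (f(11) + f(36))/2 = (2.39790 + 3.58352)/2 = 2.99071.
So far: 80.6205.
Correction k=1: B_{2}/2! · (f^{(1)}(36) − f^{(1)}(11)) = 1/12 · (0.0277778 − 0.0909091) = -0.00526094.
Running total after k=1: 80.6153.
Correction k=2: B_{4}/4! · (f^{(3)}(36) − f^{(3)}(11)) = −1/720 · (4.28669e-05 − 0.00150263) = 2.02745e-06.
Running total after k=2: 80.6153.
Correction k=3: B_{6}/6! · (f^{(5)}(36) − f^{(5)}(11)) = 1/30240 · (3.96916e-07 − 0.000149021) = -4.91482e-09.
Running total after k=3: 80.6153.
Correction k=4: B_{8}/8! · (f^{(7)}(36) − f^{(7)}(11)) = −1/1209600 · (9.18787e-09 − 3.69474e-05) = 3.05375e-11.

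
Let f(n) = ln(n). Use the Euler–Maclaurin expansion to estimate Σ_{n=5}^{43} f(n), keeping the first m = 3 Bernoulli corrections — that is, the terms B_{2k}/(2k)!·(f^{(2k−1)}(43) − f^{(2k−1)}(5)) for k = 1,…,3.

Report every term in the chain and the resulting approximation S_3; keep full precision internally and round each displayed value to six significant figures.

S_3 ≈ 118.355

The integral term ∫_5^43 ln(x) dx = 115.684.
Boundary: ½(f(5) + f(43)) = ½(1.60944 + 3.76120) = 2.68532.
So far: 118.370.
Order-1 term: 1/12 · (0.0232558 − 0.200000) = -0.0147287.
After k=1: 118.355.
Order-2 term: −1/720 · (2.51550e-05 − 0.0160000) = 2.21873e-05.
After k=2: 118.355.
Order-3 term: 1/30240 · (1.63256e-07 − 0.00768000) = -2.53963e-07.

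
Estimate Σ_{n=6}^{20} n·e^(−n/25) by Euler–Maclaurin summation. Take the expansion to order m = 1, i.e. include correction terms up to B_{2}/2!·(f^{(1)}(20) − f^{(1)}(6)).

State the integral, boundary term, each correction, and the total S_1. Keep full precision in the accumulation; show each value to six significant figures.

∫_6^20 x·e^(−x/25) dx evaluates to 104.142.
½[f(6) + f(20)] = ½[4.71977 + 8.98658] = 6.85317.
So far: 110.995.
Order-1 term: 1/12 · (0.0898658 − 0.597837) = -0.0423309.

S_1 ≈ 110.952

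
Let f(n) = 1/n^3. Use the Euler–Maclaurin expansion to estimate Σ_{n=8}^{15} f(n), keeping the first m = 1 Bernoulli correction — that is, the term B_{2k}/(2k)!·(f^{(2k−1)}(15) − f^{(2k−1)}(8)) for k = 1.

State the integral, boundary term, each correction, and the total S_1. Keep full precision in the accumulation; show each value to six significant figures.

∫_8^15 1/x^3 dx evaluates to 0.00559028.
½[f(8) + f(15)] = ½[0.00195312 + 0.000296296] = 0.00112471.
Integral + boundary = 0.00671499.
Order-1 term: 1/12 · (-5.92593e-05 − (-0.000732422)) = 5.60969e-05.

S_1 ≈ 0.00677109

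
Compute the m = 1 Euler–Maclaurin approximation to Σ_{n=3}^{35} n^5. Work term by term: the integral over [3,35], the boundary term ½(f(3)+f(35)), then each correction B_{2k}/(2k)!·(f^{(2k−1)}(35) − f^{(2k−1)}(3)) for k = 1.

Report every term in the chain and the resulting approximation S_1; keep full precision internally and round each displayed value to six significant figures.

S_1 ≈ 3.33264e+08

The integral term ∫_3^35 x^5 dx = 3.06377e+08.
Boundary: ½(f(3) + f(35)) = ½(243.000 + 5.25219e+07) = 2.62611e+07.
So far: 3.32639e+08.
Correction k=1: B_{2}/2! · (f^{(1)}(35) − f^{(1)}(3)) = 1/12 · (7.50312e+06 − 405.000) = 625227.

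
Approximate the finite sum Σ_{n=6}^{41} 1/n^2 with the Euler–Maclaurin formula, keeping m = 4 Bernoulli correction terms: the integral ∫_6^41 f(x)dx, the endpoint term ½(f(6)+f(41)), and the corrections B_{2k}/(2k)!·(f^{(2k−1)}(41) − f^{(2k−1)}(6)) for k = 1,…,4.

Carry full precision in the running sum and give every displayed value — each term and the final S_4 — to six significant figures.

S_4 ≈ 0.157228

∫_6^41 1/x^2 dx evaluates to 0.142276.
½[f(6) + f(41)] = ½[0.0277778 + 0.000594884] = 0.0141863.
Integral + boundary = 0.156463.
k=1: B_{2}/(2)! × [f^{(1)}(41) − f^{(1)}(6)] = 1/12 × (-2.90187e-05 − (-0.00925926)) = 0.000769187.
Partial sum through k=1: 0.157232.
k=2: B_{4}/(4)! × [f^{(3)}(41) − f^{(3)}(6)] = −1/720 × (-2.07153e-07 − (-0.00308642)) = -4.28641e-06.
Partial sum through k=2: 0.157228.
k=3: B_{6}/(6)! × [f^{(5)}(41) − f^{(5)}(6)] = 1/30240 × (-3.69697e-09 − (-0.00257202)) = 8.50533e-08.
Partial sum through k=3: 0.157228.
k=4: B_{8}/(8)! × [f^{(7)}(41) − f^{(7)}(6)] = −1/1209600 × (-1.23159e-10 − (-0.00400091)) = -3.30763e-09.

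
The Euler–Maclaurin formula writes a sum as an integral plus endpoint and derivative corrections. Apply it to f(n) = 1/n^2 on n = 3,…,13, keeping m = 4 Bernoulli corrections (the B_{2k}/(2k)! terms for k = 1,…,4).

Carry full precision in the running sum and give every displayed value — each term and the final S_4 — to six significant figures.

S_4 ≈ 0.320893

The integral term ∫_3^13 1/x^2 dx = 0.256410.
Boundary: ½(f(3) + f(13)) = ½(0.111111 + 0.00591716) = 0.0585141.
So far: 0.314924.
Correction k=1: B_{2}/2! · (f^{(1)}(13) − f^{(1)}(3)) = 1/12 · (-0.000910332 − (-0.0740741)) = 0.00609698.
Partial sum through k=1: 0.321021.
Correction k=2: B_{4}/4! · (f^{(3)}(13) − f^{(3)}(3)) = −1/720 · (-6.46390e-05 − (-0.0987654)) = -0.000137084.
Partial sum through k=2: 0.320884.
Correction k=3: B_{6}/6! · (f^{(5)}(13) − f^{(5)}(3)) = 1/30240 · (-1.14744e-05 − (-0.329218)) = 1.08865e-05.
Partial sum through k=3: 0.320895.
Correction k=4: B_{8}/8! · (f^{(7)}(13) − f^{(7)}(3)) = −1/1209600 · (-3.80216e-06 − (-2.04847)) = -1.69351e-06.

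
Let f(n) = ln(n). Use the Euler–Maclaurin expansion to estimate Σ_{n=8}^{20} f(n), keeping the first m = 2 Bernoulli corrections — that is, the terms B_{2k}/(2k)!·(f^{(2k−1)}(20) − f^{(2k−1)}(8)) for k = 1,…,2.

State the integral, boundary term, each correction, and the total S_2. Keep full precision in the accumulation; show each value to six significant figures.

Integral: ∫_8^20 ln(x) dx = 31.2791.
Endpoint term: (f(8) + f(20))/2 = (2.07944 + 2.99573)/2 = 2.53759.
Integral + boundary = 33.8167.
k=1: B_{2}/(2)! × [f^{(1)}(20) − f^{(1)}(8)] = 1/12 × (0.0500000 − 0.125000) = -0.00625000.
Partial sum through k=1: 33.8105.
k=2: B_{4}/(4)! × [f^{(3)}(20) − f^{(3)}(8)] = −1/720 × (0.000250000 − 0.00390625) = 5.07812e-06.

S_2 ≈ 33.8105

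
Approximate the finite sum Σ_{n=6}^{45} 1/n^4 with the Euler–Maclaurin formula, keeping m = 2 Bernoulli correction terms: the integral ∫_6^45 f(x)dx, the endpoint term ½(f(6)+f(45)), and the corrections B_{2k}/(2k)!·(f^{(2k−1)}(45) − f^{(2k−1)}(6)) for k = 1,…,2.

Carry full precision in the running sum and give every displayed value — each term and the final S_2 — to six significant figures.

S_2 ≈ 0.00196775

Integral: ∫_6^45 1/x^4 dx = 0.00153955.
Boundary: ½(f(6) + f(45)) = ½(0.000771605 + 2.43865e-07) = 0.000385924.
Running total after boundary: 0.00192548.
k=1: B_{2}/(2)! × [f^{(1)}(45) − f^{(1)}(6)] = 1/12 × (-2.16769e-08 − (-0.000514403)) = 4.28651e-05.
After k=1: 0.00196834.
k=2: B_{4}/(4)! × [f^{(3)}(45) − f^{(3)}(6)] = −1/720 × (-3.21139e-10 − (-0.000428669)) = -5.95374e-07.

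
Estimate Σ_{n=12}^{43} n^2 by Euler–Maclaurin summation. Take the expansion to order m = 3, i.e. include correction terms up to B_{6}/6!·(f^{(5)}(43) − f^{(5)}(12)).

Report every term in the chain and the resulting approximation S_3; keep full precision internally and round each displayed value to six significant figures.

S_3 ≈ 26928.0

∫_12^43 x^2 dx evaluates to 25926.3.
Boundary: ½(f(12) + f(43)) = ½(144.000 + 1849.00) = 996.500.
Integral + boundary = 26922.8.
Order-1 term: 1/12 · (86.0000 − 24.0000) = 5.16667.
Partial sum through k=1: 26928.0.
Order-2 term: −1/720 · (0.00000 − 0.00000) = 0.00000.
Partial sum through k=2: 26928.0.
Order-3 term: 1/30240 · (0.00000 − 0.00000) = 0.00000.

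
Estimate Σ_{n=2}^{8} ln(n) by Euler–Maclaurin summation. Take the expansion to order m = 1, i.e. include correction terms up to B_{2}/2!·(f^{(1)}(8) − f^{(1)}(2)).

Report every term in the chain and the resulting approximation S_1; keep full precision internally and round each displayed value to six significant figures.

The integral term ∫_2^8 ln(x) dx = 9.24924.
Boundary: ½(f(2) + f(8)) = ½(0.693147 + 2.07944) = 1.38629.
Running total after boundary: 10.6355.
Order-1 term: 1/12 · (0.125000 − 0.500000) = -0.0312500.

S_1 ≈ 10.6043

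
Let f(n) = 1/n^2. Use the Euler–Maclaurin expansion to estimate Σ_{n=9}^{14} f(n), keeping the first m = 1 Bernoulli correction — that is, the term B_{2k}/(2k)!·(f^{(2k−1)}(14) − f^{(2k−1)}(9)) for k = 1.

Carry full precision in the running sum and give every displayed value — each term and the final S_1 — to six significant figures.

S_1 ≈ 0.0485743

∫_9^14 1/x^2 dx evaluates to 0.0396825.
Boundary: ½(f(9) + f(14)) = ½(0.0123457 + 0.00510204) = 0.00872386.
Integral + boundary = 0.0484064.
Order-1 term: 1/12 · (-0.000728863 − (-0.00274348)) = 0.000167885.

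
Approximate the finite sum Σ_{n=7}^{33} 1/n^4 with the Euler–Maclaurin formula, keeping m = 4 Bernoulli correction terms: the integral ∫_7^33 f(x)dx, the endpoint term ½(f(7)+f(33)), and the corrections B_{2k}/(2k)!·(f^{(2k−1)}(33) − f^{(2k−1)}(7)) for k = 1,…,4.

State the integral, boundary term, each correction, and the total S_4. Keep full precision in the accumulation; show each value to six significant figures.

S_4 ≈ 0.00119084

∫_7^33 1/x^4 dx evaluates to 0.000962542.
Endpoint term: (f(7) + f(33))/2 = (0.000416493 + 8.43226e-07)/2 = 0.000208668.
Integral + boundary = 0.00117121.
Order-1 term: 1/12 · (-1.02209e-07 − (-0.000237996)) = 1.98245e-05.
After k=1: 0.00119103.
Order-2 term: −1/720 · (-2.81568e-09 − (-0.000145712)) = -2.02374e-07.
After k=2: 0.00119083.
Order-3 term: 1/30240 · (-1.44792e-10 − (-0.000166528)) = 5.50687e-09.
After k=3: 0.00119084.
Order-4 term: −1/1209600 · (-1.19663e-11 − (-0.000305868)) = -2.52867e-10.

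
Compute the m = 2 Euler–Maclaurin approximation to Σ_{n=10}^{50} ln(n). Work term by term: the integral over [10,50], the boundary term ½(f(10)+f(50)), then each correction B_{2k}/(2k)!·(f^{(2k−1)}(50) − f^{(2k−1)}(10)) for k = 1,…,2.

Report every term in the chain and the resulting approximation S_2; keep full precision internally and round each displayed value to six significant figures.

∫_10^50 ln(x) dx evaluates to 132.575.
Endpoint term: (f(10) + f(50))/2 = (2.30259 + 3.91202)/2 = 3.10730.
Running total after boundary: 135.683.
Correction k=1: B_{2}/2! · (f^{(1)}(50) − f^{(1)}(10)) = 1/12 · (0.0200000 − 0.100000) = -0.00666667.
After k=1: 135.676.
Correction k=2: B_{4}/4! · (f^{(3)}(50) − f^{(3)}(10)) = −1/720 · (1.60000e-05 − 0.00200000) = 2.75556e-06.

S_2 ≈ 135.676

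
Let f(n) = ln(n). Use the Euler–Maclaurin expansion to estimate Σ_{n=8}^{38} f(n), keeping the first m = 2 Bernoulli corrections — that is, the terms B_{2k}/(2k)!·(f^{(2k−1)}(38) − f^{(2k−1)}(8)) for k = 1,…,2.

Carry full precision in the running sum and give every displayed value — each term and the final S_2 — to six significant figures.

S_2 ≈ 94.4430

∫_8^38 ln(x) dx evaluates to 91.5927.
Boundary: ½(f(8) + f(38)) = ½(2.07944 + 3.63759) = 2.85851.
So far: 94.4513.
Order-1 term: 1/12 · (0.0263158 − 0.125000) = -0.00822368.
After k=1: 94.4430.
Order-2 term: −1/720 · (3.64485e-05 − 0.00390625) = 5.37472e-06.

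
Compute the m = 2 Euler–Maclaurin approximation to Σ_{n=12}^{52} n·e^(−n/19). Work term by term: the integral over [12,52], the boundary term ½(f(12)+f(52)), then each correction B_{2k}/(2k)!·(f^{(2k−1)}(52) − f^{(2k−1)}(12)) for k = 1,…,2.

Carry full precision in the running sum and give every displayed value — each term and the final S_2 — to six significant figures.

Integral: ∫_12^52 x·e^(−x/19) dx = 225.821.
Boundary: ½(f(12) + f(52)) = ½(6.38102 + 3.36828) = 4.87465.
Integral + boundary = 230.695.
k=1: B_{2}/(2)! × [f^{(1)}(52) − f^{(1)}(12)] = 1/12 × (-0.112503 − 0.195908) = -0.0257010.
Partial sum through k=1: 230.670.
k=2: B_{4}/(4)! × [f^{(3)}(52) − f^{(3)}(12)] = −1/720 × (4.72187e-05 − 0.00348867) = 4.77980e-06.

S_2 ≈ 230.670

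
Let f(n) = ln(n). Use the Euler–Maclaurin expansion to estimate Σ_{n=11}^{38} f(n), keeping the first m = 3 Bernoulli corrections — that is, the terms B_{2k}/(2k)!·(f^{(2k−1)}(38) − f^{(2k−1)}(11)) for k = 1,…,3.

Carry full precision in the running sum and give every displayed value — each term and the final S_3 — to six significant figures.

∫_11^38 ln(x) dx evaluates to 84.8514.
Endpoint term: (f(11) + f(38))/2 = (2.39790 + 3.63759)/2 = 3.01774.
Integral + boundary = 87.8692.
Order-1 term: 1/12 · (0.0263158 − 0.0909091) = -0.00538278.
After k=1: 87.8638.
Order-2 term: −1/720 · (3.64485e-05 − 0.00150263) = 2.03636e-06.
After k=2: 87.8638.
Order-3 term: 1/30240 · (3.02896e-07 − 0.000149021) = -4.91793e-09.

S_3 ≈ 87.8638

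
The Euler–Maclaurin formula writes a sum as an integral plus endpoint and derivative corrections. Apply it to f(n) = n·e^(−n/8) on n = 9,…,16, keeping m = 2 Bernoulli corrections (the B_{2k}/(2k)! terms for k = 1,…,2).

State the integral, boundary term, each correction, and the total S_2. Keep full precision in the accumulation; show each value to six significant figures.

The integral term ∫_9^16 x·e^(−x/8) dx = 18.1684.
Boundary: ½(f(9) + f(16)) = ½(2.92187 + 2.16536) = 2.54362.
Running total after boundary: 20.7120.
k=1: B_{2}/(2)! × [f^{(1)}(16) − f^{(1)}(9)] = 1/12 × (-0.135335 − (-0.0405816)) = -0.00789614.
After k=1: 20.7041.
k=2: B_{4}/(4)! × [f^{(3)}(16) − f^{(3)}(9)] = −1/720 × (0.00211461 − 0.00951130) = 1.02732e-05.

S_2 ≈ 20.7041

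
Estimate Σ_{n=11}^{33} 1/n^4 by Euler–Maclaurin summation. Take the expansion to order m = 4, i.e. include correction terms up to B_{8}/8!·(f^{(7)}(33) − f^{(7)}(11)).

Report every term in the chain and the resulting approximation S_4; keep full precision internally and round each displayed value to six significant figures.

S_4 ≈ 0.000277788

The integral term ∫_11^33 1/x^4 dx = 0.000241163.
Boundary: ½(f(11) + f(33)) = ½(6.83013e-05 + 8.43226e-07) = 3.45723e-05.
Running total after boundary: 0.000275735.
Order-1 term: 1/12 · (-1.02209e-07 − (-2.48369e-05)) = 2.06122e-06.
Running total after k=1: 0.000277796.
Order-2 term: −1/720 · (-2.81568e-09 − (-6.15790e-06)) = -8.54872e-09.
Running total after k=2: 0.000277788.
Order-3 term: 1/30240 · (-1.44792e-10 − (-2.84994e-06)) = 9.42391e-11.
Running total after k=3: 0.000277788.
Order-4 term: −1/1209600 · (-1.19663e-11 − (-2.11979e-06)) = -1.75246e-12.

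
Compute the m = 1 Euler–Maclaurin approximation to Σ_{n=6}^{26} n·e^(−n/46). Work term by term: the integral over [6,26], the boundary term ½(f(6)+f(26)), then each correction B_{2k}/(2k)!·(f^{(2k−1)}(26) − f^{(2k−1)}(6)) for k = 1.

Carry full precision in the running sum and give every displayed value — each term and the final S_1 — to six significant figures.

S_1 ≈ 227.469

Integral: ∫_6^26 x·e^(−x/46) dx = 217.492.
½[f(6) + f(26)] = ½[5.26628 + 14.7742] = 10.0202.
Integral + boundary = 227.512.
Order-1 term: 1/12 · (0.247059 − 0.763229) = -0.0430142.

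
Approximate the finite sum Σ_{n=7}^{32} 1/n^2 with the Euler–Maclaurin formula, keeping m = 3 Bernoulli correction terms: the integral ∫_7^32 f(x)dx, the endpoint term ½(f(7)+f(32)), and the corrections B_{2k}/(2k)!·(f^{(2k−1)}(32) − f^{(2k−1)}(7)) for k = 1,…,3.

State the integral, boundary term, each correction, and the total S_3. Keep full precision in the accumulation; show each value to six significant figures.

S_3 ≈ 0.122778

∫_7^32 1/x^2 dx evaluates to 0.111607.
Boundary: ½(f(7) + f(32)) = ½(0.0204082 + 0.000976562) = 0.0106924.
Integral + boundary = 0.122300.
k=1: B_{2}/(2)! × [f^{(1)}(32) − f^{(1)}(7)] = 1/12 × (-6.10352e-05 − (-0.00583090)) = 0.000480822.
After k=1: 0.122780.
k=2: B_{4}/(4)! × [f^{(3)}(32) − f^{(3)}(7)] = −1/720 × (-7.15256e-07 − (-0.00142798)) = -1.98231e-06.
After k=2: 0.122778.
k=3: B_{6}/(6)! × [f^{(5)}(32) − f^{(5)}(7)] = 1/30240 × (-2.09548e-08 − (-0.000874271)) = 2.89104e-08.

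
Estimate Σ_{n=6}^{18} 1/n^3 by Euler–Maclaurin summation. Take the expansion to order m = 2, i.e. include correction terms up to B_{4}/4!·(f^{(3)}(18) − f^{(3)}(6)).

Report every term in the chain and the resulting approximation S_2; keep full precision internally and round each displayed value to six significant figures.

S_2 ≈ 0.0149350

Integral: ∫_6^18 1/x^3 dx = 0.0123457.
Endpoint term: (f(6) + f(18))/2 = (0.00462963 + 0.000171468)/2 = 0.00240055.
So far: 0.0147462.
Order-1 term: 1/12 · (-2.85780e-05 − (-0.00231481)) = 0.000190520.
After k=1: 0.0149367.
Order-2 term: −1/720 · (-1.76407e-06 − (-0.00128601)) = -1.78367e-06.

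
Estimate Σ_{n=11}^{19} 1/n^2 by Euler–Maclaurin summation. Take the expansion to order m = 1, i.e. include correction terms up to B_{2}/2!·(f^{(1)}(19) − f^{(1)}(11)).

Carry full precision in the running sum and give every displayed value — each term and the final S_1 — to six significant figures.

Integral: ∫_11^19 1/x^2 dx = 0.0382775.
Endpoint term: (f(11) + f(19))/2 = (0.00826446 + 0.00277008)/2 = 0.00551727.
So far: 0.0437948.
Order-1 term: 1/12 · (-0.000291588 − (-0.00150263)) = 0.000100920.

S_1 ≈ 0.0438957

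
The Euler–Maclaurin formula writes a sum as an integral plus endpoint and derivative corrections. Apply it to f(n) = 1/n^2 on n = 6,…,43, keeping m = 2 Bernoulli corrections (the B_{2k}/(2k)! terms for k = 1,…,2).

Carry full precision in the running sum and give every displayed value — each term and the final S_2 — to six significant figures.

S_2 ≈ 0.158335

The integral term ∫_6^43 1/x^2 dx = 0.143411.
Endpoint term: (f(6) + f(43))/2 = (0.0277778 + 0.000540833)/2 = 0.0141593.
Running total after boundary: 0.157570.
k=1: B_{2}/(2)! × [f^{(1)}(43) − f^{(1)}(6)] = 1/12 × (-2.51550e-05 − (-0.00925926)) = 0.000769509.
Running total after k=1: 0.158340.
k=2: B_{4}/(4)! × [f^{(3)}(43) − f^{(3)}(6)] = −1/720 × (-1.63256e-07 − (-0.00308642)) = -4.28647e-06.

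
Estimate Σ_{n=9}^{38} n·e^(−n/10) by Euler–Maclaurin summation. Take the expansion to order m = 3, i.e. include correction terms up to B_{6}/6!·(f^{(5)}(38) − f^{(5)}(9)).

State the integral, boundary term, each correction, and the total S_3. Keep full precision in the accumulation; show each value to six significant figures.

∫_9^38 x·e^(−x/10) dx evaluates to 66.5103.
Boundary: ½(f(9) + f(38)) = ½(3.65913 + 0.850089) = 2.25461.
Integral + boundary = 68.7649.
Order-1 term: 1/12 · (-0.0626382 − 0.0406570) = -0.00860793.
Running total after k=1: 68.7563.
Order-2 term: −1/720 · (-0.000178966 − 0.00853796) = 1.21068e-05.
Running total after k=2: 68.7563.
Order-3 term: 1/30240 · (2.68449e-06 − 0.000166694) = -5.42358e-09.

S_3 ≈ 68.7563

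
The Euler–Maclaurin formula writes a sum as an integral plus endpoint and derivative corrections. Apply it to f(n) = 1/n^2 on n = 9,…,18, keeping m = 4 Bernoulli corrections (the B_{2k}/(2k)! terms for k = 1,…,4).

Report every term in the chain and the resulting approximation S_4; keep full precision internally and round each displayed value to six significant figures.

S_4 ≈ 0.0634711

Integral: ∫_9^18 1/x^2 dx = 0.0555556.
Endpoint term: (f(9) + f(18))/2 = (0.0123457 + 0.00308642)/2 = 0.00771605.
Running total after boundary: 0.0632716.
Order-1 term: 1/12 · (-0.000342936 − (-0.00274348)) = 0.000200046.
After k=1: 0.0634717.
Order-2 term: −1/720 · (-1.27013e-05 − (-0.000406442)) = -5.46862e-07.
After k=2: 0.0634711.
Order-3 term: 1/30240 · (-1.17605e-06 − (-0.000150534)) = 4.93909e-09.
After k=3: 0.0634711.
Order-4 term: −1/1209600 · (-2.03268e-07 − (-0.000104073)) = -8.58711e-11.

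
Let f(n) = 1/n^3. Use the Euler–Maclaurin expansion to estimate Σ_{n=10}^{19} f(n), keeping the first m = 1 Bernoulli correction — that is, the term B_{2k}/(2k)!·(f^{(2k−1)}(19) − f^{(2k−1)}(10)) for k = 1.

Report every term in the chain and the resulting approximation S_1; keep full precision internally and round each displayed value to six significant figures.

∫_10^19 1/x^3 dx evaluates to 0.00361496.
½[f(10) + f(19)] = ½[0.00100000 + 0.000145794] = 0.000572897.
Integral + boundary = 0.00418786.
Order-1 term: 1/12 · (-2.30201e-05 − (-0.000300000)) = 2.30817e-05.

S_1 ≈ 0.00421094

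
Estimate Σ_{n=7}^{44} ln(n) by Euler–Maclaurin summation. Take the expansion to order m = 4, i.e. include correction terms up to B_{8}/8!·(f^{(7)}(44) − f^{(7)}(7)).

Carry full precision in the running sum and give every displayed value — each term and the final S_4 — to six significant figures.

∫_7^44 ln(x) dx evaluates to 115.883.
½[f(7) + f(44)] = ½[1.94591 + 3.78419] = 2.86505.
Integral + boundary = 118.748.
Order-1 term: 1/12 · (0.0227273 − 0.142857) = -0.0100108.
Running total after k=1: 118.738.
Order-2 term: −1/720 · (2.34786e-05 − 0.00583090) = 8.06587e-06.
Running total after k=2: 118.738.
Order-3 term: 1/30240 · (1.45528e-07 − 0.00142798) = -4.72166e-08.
Running total after k=3: 118.738.
Order-4 term: −1/1209600 · (2.25509e-09 − 0.000874271) = 7.22775e-10.

S_4 ≈ 118.738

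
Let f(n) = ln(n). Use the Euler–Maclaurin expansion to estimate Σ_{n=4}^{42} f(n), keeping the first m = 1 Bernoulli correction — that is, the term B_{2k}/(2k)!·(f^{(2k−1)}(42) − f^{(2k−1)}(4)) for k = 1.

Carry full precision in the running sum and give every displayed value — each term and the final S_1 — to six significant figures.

The integral term ∫_4^42 ln(x) dx = 113.437.
Endpoint term: (f(4) + f(42))/2 = (1.38629 + 3.73767)/2 = 2.56198.
Running total after boundary: 115.999.
Correction k=1: B_{2}/2! · (f^{(1)}(42) − f^{(1)}(4)) = 1/12 · (0.0238095 − 0.250000) = -0.0188492.

S_1 ≈ 115.980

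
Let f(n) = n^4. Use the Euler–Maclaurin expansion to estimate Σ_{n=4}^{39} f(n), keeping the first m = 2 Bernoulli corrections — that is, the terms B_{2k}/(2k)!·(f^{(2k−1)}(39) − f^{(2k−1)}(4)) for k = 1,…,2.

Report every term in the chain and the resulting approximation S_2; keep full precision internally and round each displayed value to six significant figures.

S_2 ≈ 1.92212e+07

The integral term ∫_4^39 x^4 dx = 1.80446e+07.
Endpoint term: (f(4) + f(39))/2 = (256.000 + 2.31344e+06)/2 = 1.15685e+06.
Running total after boundary: 1.92015e+07.
Order-1 term: 1/12 · (237276 − 256.000) = 19751.7.
Partial sum through k=1: 1.92212e+07.
Order-2 term: −1/720 · (936.000 − 96.0000) = -1.16667.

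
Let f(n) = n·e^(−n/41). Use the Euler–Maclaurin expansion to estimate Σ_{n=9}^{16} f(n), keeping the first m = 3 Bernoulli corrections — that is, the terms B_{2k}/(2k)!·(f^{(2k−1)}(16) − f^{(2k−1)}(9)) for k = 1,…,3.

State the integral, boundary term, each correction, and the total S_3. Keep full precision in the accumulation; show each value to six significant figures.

S_3 ≈ 73.0806

Integral: ∫_9^16 x·e^(−x/41) dx = 64.0702.
½[f(9) + f(16)] = ½[7.22619 + 10.8303] = 9.02823.
Integral + boundary = 73.0984.
k=1: B_{2}/(2)! × [f^{(1)}(16) − f^{(1)}(9)] = 1/12 × (0.412739 − 0.626662) = -0.0178269.
Running total after k=1: 73.0806.
k=2: B_{4}/(4)! × [f^{(3)}(16) − f^{(3)}(9)] = −1/720 × (0.00105088 − 0.00132807) = 3.84989e-07.
Running total after k=2: 73.0806.
k=3: B_{6}/(6)! × [f^{(5)}(16) − f^{(5)}(9)] = 1/30240 × (1.10424e-06 − 1.35833e-06) = -8.40244e-12.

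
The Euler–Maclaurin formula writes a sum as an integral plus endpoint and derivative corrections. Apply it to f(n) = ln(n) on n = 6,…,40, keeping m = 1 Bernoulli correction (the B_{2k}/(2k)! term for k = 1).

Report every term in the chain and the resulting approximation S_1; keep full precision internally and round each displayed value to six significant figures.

Integral: ∫_6^40 ln(x) dx = 102.805.
Boundary: ½(f(6) + f(40)) = ½(1.79176 + 3.68888) = 2.74032.
Running total after boundary: 105.545.
Correction k=1: B_{2}/2! · (f^{(1)}(40) − f^{(1)}(6)) = 1/12 · (0.0250000 − 0.166667) = -0.0118056.

S_1 ≈ 105.533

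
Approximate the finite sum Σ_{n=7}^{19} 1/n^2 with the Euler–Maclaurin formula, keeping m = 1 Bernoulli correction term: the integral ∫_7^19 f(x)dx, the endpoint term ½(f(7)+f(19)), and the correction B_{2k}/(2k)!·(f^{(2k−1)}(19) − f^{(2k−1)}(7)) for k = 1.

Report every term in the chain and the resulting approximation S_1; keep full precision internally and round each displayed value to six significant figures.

∫_7^19 1/x^2 dx evaluates to 0.0902256.
Boundary: ½(f(7) + f(19)) = ½(0.0204082 + 0.00277008) = 0.0115891.
Integral + boundary = 0.101815.
Order-1 term: 1/12 · (-0.000291588 − (-0.00583090)) = 0.000461610.

S_1 ≈ 0.102276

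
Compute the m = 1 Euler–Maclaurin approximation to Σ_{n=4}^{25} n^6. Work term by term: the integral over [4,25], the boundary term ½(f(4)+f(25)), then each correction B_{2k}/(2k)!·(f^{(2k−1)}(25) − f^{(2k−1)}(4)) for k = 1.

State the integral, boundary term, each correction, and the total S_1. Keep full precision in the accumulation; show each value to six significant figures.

The integral term ∫_4^25 x^6 dx = 8.71928e+08.
Boundary: ½(f(4) + f(25)) = ½(4096.00 + 2.44141e+08) = 1.22072e+08.
Running total after boundary: 9.94001e+08.
k=1: B_{2}/(2)! × [f^{(1)}(25) − f^{(1)}(4)] = 1/12 × (5.85938e+07 − 6144.00) = 4.88230e+06.

S_1 ≈ 9.98883e+08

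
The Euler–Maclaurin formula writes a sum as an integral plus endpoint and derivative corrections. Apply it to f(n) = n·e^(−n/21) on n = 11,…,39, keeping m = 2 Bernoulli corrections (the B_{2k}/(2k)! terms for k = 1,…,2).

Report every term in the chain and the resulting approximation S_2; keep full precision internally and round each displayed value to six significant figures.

S_2 ≈ 207.557

Integral: ∫_11^39 x·e^(−x/21) dx = 201.290.
Boundary: ½(f(11) + f(39)) = ½(6.51486 + 6.08860) = 6.30173.
Integral + boundary = 207.592.
Order-1 term: 1/12 · (-0.133815 − 0.282029) = -0.0346537.
Running total after k=1: 207.557.
Order-2 term: −1/720 · (0.000404582 − 0.00332551) = 4.05684e-06.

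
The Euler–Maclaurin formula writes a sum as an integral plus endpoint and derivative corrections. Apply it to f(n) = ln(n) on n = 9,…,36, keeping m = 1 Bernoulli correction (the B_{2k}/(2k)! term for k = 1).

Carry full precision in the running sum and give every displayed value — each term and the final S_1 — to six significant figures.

The integral term ∫_9^36 ln(x) dx = 82.2317.
½[f(9) + f(36)] = ½[2.19722 + 3.58352] = 2.89037.
So far: 85.1220.
k=1: B_{2}/(2)! × [f^{(1)}(36) − f^{(1)}(9)] = 1/12 × (0.0277778 − 0.111111) = -0.00694444.

S_1 ≈ 85.1151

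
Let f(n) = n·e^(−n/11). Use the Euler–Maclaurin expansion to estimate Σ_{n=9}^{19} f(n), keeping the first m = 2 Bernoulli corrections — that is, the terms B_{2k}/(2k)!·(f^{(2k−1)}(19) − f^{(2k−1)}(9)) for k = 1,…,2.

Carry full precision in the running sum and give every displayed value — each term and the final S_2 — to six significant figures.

S_2 ≈ 42.0646

The integral term ∫_9^19 x·e^(−x/11) dx = 38.4077.
Endpoint term: (f(9) + f(19))/2 = (3.97110 + 3.37760)/2 = 3.67435.
Running total after boundary: 42.0820.
Correction k=1: B_{2}/2! · (f^{(1)}(19) − f^{(1)}(9)) = 1/12 · (-0.129286 − 0.0802242) = -0.0174592.
Running total after k=1: 42.0646.
Correction k=2: B_{4}/4! · (f^{(3)}(19) − f^{(3)}(9)) = −1/720 · (0.00186984 − 0.00795612) = 8.45316e-06.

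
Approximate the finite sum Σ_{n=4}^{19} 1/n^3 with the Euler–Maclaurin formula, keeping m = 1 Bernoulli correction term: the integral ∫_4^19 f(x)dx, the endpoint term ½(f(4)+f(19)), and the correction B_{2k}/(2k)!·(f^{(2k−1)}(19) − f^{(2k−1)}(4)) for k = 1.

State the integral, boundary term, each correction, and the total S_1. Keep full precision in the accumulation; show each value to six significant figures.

S_1 ≈ 0.0387250

Integral: ∫_4^19 1/x^3 dx = 0.0298650.
Endpoint term: (f(4) + f(19))/2 = (0.0156250 + 0.000145794)/2 = 0.00788540.
Running total after boundary: 0.0377504.
k=1: B_{2}/(2)! × [f^{(1)}(19) − f^{(1)}(4)] = 1/12 × (-2.30201e-05 − (-0.0117188)) = 0.000974644.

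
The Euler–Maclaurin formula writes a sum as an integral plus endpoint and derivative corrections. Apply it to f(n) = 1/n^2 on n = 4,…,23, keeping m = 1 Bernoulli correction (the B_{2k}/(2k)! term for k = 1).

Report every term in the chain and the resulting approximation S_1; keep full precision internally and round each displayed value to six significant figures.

The integral term ∫_4^23 1/x^2 dx = 0.206522.
Endpoint term: (f(4) + f(23))/2 = (0.0625000 + 0.00189036)/2 = 0.0321952.
Integral + boundary = 0.238717.
Correction k=1: B_{2}/2! · (f^{(1)}(23) − f^{(1)}(4)) = 1/12 · (-0.000164379 − (-0.0312500)) = 0.00259047.

S_1 ≈ 0.241307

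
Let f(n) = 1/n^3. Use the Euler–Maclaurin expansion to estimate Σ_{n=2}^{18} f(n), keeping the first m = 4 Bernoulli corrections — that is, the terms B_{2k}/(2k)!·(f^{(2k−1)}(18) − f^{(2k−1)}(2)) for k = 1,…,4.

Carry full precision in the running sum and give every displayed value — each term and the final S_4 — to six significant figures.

S_4 ≈ 0.200542

Integral: ∫_2^18 1/x^3 dx = 0.123457.
Boundary: ½(f(2) + f(18)) = ½(0.125000 + 0.000171468) = 0.0625857.
Running total after boundary: 0.186043.
Order-1 term: 1/12 · (-2.85780e-05 − (-0.187500)) = 0.0156226.
Partial sum through k=1: 0.201665.
Order-2 term: −1/720 · (-1.76407e-06 − (-0.937500)) = -0.00130208.
Partial sum through k=2: 0.200363.
Order-3 term: 1/30240 · (-2.28676e-07 − (-9.84375)) = 0.000325521.
Partial sum through k=3: 0.200689.
Order-4 term: −1/1209600 · (-5.08169e-08 − (-177.188)) = -0.000146484.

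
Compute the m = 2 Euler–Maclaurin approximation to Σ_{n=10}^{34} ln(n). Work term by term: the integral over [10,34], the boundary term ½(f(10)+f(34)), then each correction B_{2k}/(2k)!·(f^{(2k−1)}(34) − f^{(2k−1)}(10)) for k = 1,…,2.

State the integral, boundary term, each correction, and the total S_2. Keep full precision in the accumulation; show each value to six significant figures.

The integral term ∫_10^34 ln(x) dx = 72.8704.
Boundary: ½(f(10) + f(34)) = ½(2.30259 + 3.52636) = 2.91447.
Integral + boundary = 75.7849.
k=1: B_{2}/(2)! × [f^{(1)}(34) − f^{(1)}(10)] = 1/12 × (0.0294118 − 0.100000) = -0.00588235.
Partial sum through k=1: 75.7790.
k=2: B_{4}/(4)! × [f^{(3)}(34) − f^{(3)}(10)] = −1/720 × (5.08854e-05 − 0.00200000) = 2.70710e-06.

S_2 ≈ 75.7790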